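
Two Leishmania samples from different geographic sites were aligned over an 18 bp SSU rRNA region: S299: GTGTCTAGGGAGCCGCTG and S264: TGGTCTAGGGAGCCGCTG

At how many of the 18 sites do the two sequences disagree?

2

Differing sites — 1:G/T; 2:T/G.
That gives 2 mismatches out of 18 aligned sites, so the Hamming distance is 2.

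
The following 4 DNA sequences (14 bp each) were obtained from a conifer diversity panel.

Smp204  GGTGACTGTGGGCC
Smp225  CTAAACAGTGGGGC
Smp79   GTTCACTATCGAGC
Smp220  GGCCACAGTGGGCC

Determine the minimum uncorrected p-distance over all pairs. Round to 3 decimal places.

Pairwise Hamming distances:
  Smp204 vs Smp225: 6
  Smp204 vs Smp79: 6
  Smp204 vs Smp220: 3
  Smp225 vs Smp79: 7
  Smp225 vs Smp220: 5
  Smp79 vs Smp220: 7
The smallest is 3 mismatches, between Smp204 and Smp220; p = 3/14 = 0.214.

0.214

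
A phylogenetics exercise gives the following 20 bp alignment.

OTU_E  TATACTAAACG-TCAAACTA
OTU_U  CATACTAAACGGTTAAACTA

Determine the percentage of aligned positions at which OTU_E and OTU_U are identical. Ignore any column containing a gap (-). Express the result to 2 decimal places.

89.47%

Excluding the 1 gap column leaves 19 comparable sites.
Differing sites — 1:T/C; 14:C/T.
17 of the 19 comparable sites match, so the percent identity is 17/19 × 100 = 89.47%.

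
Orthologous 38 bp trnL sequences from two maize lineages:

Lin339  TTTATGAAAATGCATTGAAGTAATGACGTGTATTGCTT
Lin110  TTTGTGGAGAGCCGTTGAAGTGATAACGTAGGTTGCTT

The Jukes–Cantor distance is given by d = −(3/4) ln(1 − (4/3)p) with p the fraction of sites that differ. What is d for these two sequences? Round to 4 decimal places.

0.3658

Differing sites — 4:A/G; 7:A/G; 9:A/G; 11:T/G; 12:G/C; 14:A/G; 22:A/G; 25:G/A; 30:G/A; 31:T/G; 32:A/G.
p = 11/38 = 0.289474.
d = −0.75 · ln(1 − (4/3)·0.289474) = −0.75 · ln(0.614035) = −0.75 · (-0.487703) = 0.3658.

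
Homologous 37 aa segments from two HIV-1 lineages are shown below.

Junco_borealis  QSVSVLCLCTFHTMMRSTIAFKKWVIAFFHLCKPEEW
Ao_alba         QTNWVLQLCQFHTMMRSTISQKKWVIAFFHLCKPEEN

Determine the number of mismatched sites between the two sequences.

Differing sites — 2:S/T; 3:V/N; 4:S/W; 7:C/Q; 10:T/Q; 20:A/S; 21:F/Q; 37:W/N.
That gives 8 mismatches out of 37 aligned sites, so the Hamming distance is 8.

8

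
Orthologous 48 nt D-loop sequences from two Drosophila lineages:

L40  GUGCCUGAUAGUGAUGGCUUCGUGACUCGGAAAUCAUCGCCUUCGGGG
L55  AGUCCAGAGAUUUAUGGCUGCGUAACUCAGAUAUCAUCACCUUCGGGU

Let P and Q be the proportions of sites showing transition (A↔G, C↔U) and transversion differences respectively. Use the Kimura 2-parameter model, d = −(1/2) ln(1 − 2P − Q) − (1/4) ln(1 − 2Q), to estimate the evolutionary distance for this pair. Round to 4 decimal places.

The sequences differ at positions 1 (G/A, transition), 2 (U/G, transversion), 3 (G/U, transversion), 6 (U/A, transversion), 9 (U/G, transversion), 11 (G/U, transversion), 13 (G/U, transversion), 20 (U/G, transversion), 24 (G/A, transition), 29 (G/A, transition), 32 (A/U, transversion), 39 (G/A, transition), 48 (G/U, transversion).
Of the 13 differences, 4 transitions and 9 transversions over 48 sites: P = 4/48 = 0.083333, Q = 9/48 = 0.187500.
d = −0.5·ln(0.645834) − 0.25·ln(0.625000) = −0.5·(-0.437213) − 0.25·(-0.470004) = 0.3361.

0.3361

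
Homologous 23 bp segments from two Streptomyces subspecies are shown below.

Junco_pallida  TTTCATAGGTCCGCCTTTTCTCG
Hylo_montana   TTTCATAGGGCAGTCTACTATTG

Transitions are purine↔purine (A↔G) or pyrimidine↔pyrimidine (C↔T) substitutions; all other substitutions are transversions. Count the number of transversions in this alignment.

4

Mismatches occur at site 10 (T→G, transversion), site 12 (C→A, transversion), site 14 (C→T, transition), site 17 (T→A, transversion), site 18 (T→C, transition), site 20 (C→A, transversion), site 22 (C→T, transition).
Of the 7 differences, 3 transitions and 4 transversions, so the answer is 4.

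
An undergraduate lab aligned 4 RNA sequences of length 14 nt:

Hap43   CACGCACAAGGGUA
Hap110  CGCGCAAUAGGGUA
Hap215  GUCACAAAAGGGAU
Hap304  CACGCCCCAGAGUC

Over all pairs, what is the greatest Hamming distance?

9

Pairwise Hamming distances:
  Hap43 vs Hap110: 3
  Hap43 vs Hap215: 6
  Hap43 vs Hap304: 4
  Hap110 vs Hap215: 6
  Hap110 vs Hap304: 6
  Hap215 vs Hap304: 9
The largest is 9, between Hap215 and Hap304.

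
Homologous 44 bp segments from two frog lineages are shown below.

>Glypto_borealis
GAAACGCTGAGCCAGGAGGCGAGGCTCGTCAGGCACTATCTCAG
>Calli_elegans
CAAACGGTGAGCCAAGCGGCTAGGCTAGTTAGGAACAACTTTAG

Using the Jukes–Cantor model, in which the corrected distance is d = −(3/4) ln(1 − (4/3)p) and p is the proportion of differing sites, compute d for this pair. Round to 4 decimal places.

0.3390

Differing sites — 1:G/C; 7:C/G; 15:G/A; 17:A/C; 21:G/T; 27:C/A; 30:C/T; 34:C/A; 37:T/A; 39:T/C; 40:C/T; 42:C/T.
p = 12/44 = 0.272727.
d = −0.75 · ln(1 − (4/3)·0.272727) = −0.75 · ln(0.636364) = −0.75 · (-0.451985) = 0.3390.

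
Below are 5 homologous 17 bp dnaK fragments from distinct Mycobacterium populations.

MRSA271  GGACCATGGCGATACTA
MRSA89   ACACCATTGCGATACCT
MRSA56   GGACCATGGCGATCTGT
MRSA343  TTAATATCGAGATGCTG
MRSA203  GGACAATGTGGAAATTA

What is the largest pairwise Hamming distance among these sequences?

Pairwise Hamming distances:
  MRSA271 vs MRSA89: 5
  MRSA271 vs MRSA56: 4
  MRSA271 vs MRSA343: 8
  MRSA271 vs MRSA203: 5
  MRSA89 vs MRSA56: 6
  MRSA89 vs MRSA343: 9
  MRSA89 vs MRSA203: 10
  MRSA56 vs MRSA343: 10
  MRSA56 vs MRSA203: 7
  MRSA343 vs MRSA203: 11
The largest is 11, between MRSA343 and MRSA203.

11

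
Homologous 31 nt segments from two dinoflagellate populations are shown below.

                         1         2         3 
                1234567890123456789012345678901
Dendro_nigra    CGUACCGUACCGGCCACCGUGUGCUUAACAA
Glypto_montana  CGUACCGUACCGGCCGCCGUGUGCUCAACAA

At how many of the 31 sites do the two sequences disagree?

2

The sequences differ at positions 16 (A/G), 26 (U/C).
That gives 2 mismatches out of 31 aligned sites, so the Hamming distance is 2.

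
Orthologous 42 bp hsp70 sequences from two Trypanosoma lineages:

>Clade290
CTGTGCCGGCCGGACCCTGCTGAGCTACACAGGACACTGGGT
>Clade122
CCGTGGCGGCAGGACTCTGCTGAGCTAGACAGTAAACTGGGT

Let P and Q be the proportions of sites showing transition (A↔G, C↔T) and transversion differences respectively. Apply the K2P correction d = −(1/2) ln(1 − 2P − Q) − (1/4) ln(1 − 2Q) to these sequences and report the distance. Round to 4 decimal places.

The sequences differ at positions 2 (T/C, transition), 6 (C/G, transversion), 11 (C/A, transversion), 16 (C/T, transition), 28 (C/G, transversion), 33 (G/T, transversion), 35 (C/A, transversion).
Of the 7 differences, 2 transitions and 5 transversions over 42 sites: P = 2/42 = 0.047619, Q = 5/42 = 0.119048.
d = −0.5·ln(0.785714) − 0.25·ln(0.761904) = −0.5·(-0.241162) − 0.25·(-0.271935) = 0.1886.

0.1886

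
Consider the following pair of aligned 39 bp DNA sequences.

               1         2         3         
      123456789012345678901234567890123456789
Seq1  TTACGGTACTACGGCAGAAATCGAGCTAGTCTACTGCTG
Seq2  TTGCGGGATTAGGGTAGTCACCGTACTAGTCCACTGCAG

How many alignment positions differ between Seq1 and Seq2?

Mismatches occur at site 3 (A/G), site 7 (T/G), site 9 (C/T), site 12 (C/G), site 15 (C/T), site 18 (A/T), site 19 (A/C), site 21 (T/C), site 24 (A/T), site 25 (G/A), site 32 (T/C), site 38 (T/A).
That gives 12 mismatches out of 39 aligned sites, so the Hamming distance is 12.

12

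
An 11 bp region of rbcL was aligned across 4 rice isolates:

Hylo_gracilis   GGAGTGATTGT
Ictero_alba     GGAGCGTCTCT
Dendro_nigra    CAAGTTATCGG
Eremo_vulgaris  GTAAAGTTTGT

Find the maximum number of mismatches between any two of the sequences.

9

Pairwise Hamming distances:
  Hylo_gracilis vs Ictero_alba: 4
  Hylo_gracilis vs Dendro_nigra: 5
  Hylo_gracilis vs Eremo_vulgaris: 4
  Ictero_alba vs Dendro_nigra: 9
  Ictero_alba vs Eremo_vulgaris: 5
  Dendro_nigra vs Eremo_vulgaris: 8
The largest is 9, between Ictero_alba and Dendro_nigra.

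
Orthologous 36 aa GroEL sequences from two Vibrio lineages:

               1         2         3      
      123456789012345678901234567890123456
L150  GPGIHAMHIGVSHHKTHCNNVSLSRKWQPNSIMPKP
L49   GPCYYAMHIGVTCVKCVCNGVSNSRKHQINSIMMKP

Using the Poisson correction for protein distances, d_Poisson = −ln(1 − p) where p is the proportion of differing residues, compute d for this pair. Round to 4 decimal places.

Mismatches occur at site 3 (G/C), site 4 (I/Y), site 5 (H/Y), site 12 (S/T), site 13 (H/C), site 14 (H/V), site 16 (T/C), site 17 (H/V), site 20 (N/G), site 23 (L/N), site 27 (W/H), site 29 (P/I), site 34 (P/M).
p = 13/36 = 0.361111.
d = −ln(1 − 0.361111) = −ln(0.638889) = 0.4480.

0.4480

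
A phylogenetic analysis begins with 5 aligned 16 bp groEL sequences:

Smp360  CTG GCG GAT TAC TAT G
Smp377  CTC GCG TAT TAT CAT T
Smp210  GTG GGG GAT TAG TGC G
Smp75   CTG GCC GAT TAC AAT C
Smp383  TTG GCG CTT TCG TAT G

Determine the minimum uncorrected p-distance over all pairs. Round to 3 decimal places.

0.188

Pairwise Hamming distances:
  Smp360 vs Smp377: 5
  Smp360 vs Smp210: 5
  Smp360 vs Smp75: 3
  Smp360 vs Smp383: 5
  Smp377 vs Smp210: 9
  Smp377 vs Smp75: 6
  Smp377 vs Smp383: 8
  Smp210 vs Smp75: 8
  Smp210 vs Smp383: 7
  Smp75 vs Smp383: 8
The smallest is 3 mismatches, between Smp360 and Smp75; p = 3/16 = 0.188.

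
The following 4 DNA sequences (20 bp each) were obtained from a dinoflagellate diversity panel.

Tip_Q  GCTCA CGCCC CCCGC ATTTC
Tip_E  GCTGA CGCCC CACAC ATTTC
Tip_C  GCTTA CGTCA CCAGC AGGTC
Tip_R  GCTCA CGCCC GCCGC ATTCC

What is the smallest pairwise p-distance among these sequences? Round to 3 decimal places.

Pairwise Hamming distances:
  Tip_Q vs Tip_E: 3
  Tip_Q vs Tip_C: 6
  Tip_Q vs Tip_R: 2
  Tip_E vs Tip_C: 8
  Tip_E vs Tip_R: 5
  Tip_C vs Tip_R: 8
The smallest is 2 mismatches, between Tip_Q and Tip_R; p = 2/20 = 0.100.

0.100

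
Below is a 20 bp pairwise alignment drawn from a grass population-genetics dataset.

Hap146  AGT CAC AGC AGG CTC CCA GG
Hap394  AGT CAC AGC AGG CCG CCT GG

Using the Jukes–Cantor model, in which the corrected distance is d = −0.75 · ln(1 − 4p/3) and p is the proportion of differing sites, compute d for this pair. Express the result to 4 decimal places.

0.1674

Mismatches occur at site 14 (T/C), site 15 (C/G), site 18 (A/T).
p = 3/20 = 0.150000.
d = −0.75 · ln(1 − (4/3)·0.150000) = −0.75 · ln(0.800000) = −0.75 · (-0.223144) = 0.1674.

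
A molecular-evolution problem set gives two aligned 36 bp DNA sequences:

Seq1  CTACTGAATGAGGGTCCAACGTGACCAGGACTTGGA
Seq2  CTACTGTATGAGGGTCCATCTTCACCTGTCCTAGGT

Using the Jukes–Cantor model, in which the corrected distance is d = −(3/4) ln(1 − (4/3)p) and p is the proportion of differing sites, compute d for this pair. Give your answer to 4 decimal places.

0.3041

Differing sites — 7:A/T; 19:A/T; 21:G/T; 23:G/C; 27:A/T; 29:G/T; 30:A/C; 33:T/A; 36:A/T.
p = 9/36 = 0.250000.
d = −0.75 · ln(1 − (4/3)·0.250000) = −0.75 · ln(0.666667) = −0.75 · (-0.405465) = 0.3041.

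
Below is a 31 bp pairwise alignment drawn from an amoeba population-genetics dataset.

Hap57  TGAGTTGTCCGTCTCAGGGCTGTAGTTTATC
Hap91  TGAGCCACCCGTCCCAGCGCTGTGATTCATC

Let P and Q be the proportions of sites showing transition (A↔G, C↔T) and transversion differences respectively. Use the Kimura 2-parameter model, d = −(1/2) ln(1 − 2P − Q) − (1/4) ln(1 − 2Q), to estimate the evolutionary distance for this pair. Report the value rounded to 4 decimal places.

0.4141

Mismatches occur at site 5 (T/C, transition), site 6 (T/C, transition), site 7 (G/A, transition), site 8 (T/C, transition), site 14 (T/C, transition), site 18 (G/C, transversion), site 24 (A/G, transition), site 25 (G/A, transition), site 28 (T/C, transition).
Of the 9 differences, 8 transitions and 1 transversion over 31 sites: P = 8/31 = 0.258065, Q = 1/31 = 0.032258.
d = −0.5·ln(0.451612) − 0.25·ln(0.935484) = −0.5·(-0.794932) − 0.25·(-0.066691) = 0.4141.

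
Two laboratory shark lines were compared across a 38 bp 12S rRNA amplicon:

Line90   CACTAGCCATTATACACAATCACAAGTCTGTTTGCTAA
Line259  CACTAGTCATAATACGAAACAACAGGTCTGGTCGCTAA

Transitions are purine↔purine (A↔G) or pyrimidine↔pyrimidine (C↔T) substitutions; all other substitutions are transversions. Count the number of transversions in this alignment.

4

Differing sites — 7:C/T (Ti); 11:T/A (Tv); 16:A/G (Ti); 17:C/A (Tv); 20:T/C (Ti); 21:C/A (Tv); 25:A/G (Ti); 31:T/G (Tv); 33:T/C (Ti).
Of the 9 differences, 5 transitions and 4 transversions, so the answer is 4.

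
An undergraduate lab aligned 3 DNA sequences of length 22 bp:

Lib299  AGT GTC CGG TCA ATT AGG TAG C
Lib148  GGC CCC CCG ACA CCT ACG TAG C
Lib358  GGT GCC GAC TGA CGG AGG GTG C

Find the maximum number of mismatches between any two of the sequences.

12

Pairwise Hamming distances:
  Lib299 vs Lib148: 9
  Lib299 vs Lib358: 11
  Lib148 vs Lib358: 12
The largest is 12, between Lib148 and Lib358.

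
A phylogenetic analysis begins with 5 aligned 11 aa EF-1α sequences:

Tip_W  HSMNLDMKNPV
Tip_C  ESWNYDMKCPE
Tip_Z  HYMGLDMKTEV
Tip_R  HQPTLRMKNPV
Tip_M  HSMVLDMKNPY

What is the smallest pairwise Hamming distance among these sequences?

Pairwise Hamming distances:
  Tip_W vs Tip_C: 5
  Tip_W vs Tip_Z: 4
  Tip_W vs Tip_R: 4
  Tip_W vs Tip_M: 2
  Tip_C vs Tip_Z: 8
  Tip_C vs Tip_R: 8
  Tip_C vs Tip_M: 6
  Tip_Z vs Tip_R: 6
  Tip_Z vs Tip_M: 5
  Tip_R vs Tip_M: 5
The smallest is 2, between Tip_W and Tip_M.

2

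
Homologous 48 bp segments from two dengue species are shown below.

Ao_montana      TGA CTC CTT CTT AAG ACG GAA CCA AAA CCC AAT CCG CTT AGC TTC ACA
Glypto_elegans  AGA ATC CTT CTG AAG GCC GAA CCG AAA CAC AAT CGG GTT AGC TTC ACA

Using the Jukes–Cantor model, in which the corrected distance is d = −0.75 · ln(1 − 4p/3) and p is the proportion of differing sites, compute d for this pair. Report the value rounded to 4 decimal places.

0.2158

Differing sites — 1:T/A; 4:C/A; 12:T/G; 16:A/G; 18:G/C; 24:A/G; 29:C/A; 35:C/G; 37:C/G.
p = 9/48 = 0.187500.
d = −0.75 · ln(1 − (4/3)·0.187500) = −0.75 · ln(0.750000) = −0.75 · (-0.287682) = 0.2158.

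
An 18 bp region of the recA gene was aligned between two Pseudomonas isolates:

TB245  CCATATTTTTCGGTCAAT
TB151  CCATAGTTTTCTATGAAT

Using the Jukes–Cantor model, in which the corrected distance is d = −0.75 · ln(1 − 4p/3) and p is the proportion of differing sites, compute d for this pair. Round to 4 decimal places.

0.2635

Mismatches occur at site 6 (T→G), site 12 (G→T), site 13 (G→A), site 15 (C→G).
p = 4/18 = 0.222222.
d = −0.75 · ln(1 − (4/3)·0.222222) = −0.75 · ln(0.703704) = −0.75 · (-0.351397) = 0.2635.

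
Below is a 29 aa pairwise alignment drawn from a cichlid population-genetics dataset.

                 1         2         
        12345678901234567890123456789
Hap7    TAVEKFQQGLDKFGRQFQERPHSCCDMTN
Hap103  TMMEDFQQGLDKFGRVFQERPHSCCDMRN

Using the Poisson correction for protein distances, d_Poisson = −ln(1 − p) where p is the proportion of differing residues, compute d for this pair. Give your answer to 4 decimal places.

0.1892

Mismatches occur at site 2 (A→M), site 3 (V→M), site 5 (K→D), site 16 (Q→V), site 28 (T→R).
p = 5/29 = 0.172414.
d = −ln(1 − 0.172414) = −ln(0.827586) = 0.1892.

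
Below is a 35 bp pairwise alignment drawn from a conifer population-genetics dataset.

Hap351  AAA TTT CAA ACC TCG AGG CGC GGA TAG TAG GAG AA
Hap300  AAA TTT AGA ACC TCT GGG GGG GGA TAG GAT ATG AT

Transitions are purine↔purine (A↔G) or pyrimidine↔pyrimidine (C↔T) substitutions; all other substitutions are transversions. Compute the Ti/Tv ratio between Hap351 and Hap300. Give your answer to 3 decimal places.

0.375

Differing sites — 7:C/A (Tv); 8:A/G (Ti); 15:G/T (Tv); 16:A/G (Ti); 19:C/G (Tv); 21:C/G (Tv); 28:T/G (Tv); 30:G/T (Tv); 31:G/A (Ti); 32:A/T (Tv); 35:A/T (Tv).
Of the 11 differences, 3 transitions and 8 transversions, so Ti/Tv = 3/8 = 0.375.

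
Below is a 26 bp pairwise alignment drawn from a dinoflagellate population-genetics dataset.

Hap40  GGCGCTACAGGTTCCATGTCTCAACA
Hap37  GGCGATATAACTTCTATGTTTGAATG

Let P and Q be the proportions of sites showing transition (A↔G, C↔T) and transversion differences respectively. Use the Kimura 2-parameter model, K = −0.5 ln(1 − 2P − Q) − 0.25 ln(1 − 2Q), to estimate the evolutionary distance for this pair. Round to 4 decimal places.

Mismatches occur at site 5 (C↔A, transversion), site 8 (C↔T, transition), site 10 (G↔A, transition), site 11 (G↔C, transversion), site 15 (C↔T, transition), site 20 (C↔T, transition), site 22 (C↔G, transversion), site 25 (C↔T, transition), site 26 (A↔G, transition).
Of the 9 differences, 6 transitions and 3 transversions over 26 sites: P = 6/26 = 0.230769, Q = 3/26 = 0.115385.
d = −0.5·ln(0.423077) − 0.25·ln(0.769230) = −0.5·(-0.860201) − 0.25·(-0.262365) = 0.4957.

0.4957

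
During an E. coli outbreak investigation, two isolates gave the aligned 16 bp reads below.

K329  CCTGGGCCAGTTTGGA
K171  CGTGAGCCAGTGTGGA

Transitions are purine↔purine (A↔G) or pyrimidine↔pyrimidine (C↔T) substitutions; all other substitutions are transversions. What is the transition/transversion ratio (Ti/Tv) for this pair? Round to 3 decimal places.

0.500

The sequences differ at positions 2 (C/G, transversion), 5 (G/A, transition), 12 (T/G, transversion).
Of the 3 differences, 1 transition and 2 transversions, so Ti/Tv = 1/2 = 0.500.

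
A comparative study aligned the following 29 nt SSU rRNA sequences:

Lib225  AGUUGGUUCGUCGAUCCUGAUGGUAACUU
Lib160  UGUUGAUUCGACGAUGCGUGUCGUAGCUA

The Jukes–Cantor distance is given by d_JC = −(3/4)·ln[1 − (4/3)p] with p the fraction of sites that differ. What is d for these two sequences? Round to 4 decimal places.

0.4618

Mismatches occur at site 1 (A↔U), site 6 (G↔A), site 11 (U↔A), site 16 (C↔G), site 18 (U↔G), site 19 (G↔U), site 20 (A↔G), site 22 (G↔C), site 26 (A↔G), site 29 (U↔A).
p = 10/29 = 0.344828.
d = −0.75 · ln(1 − (4/3)·0.344828) = −0.75 · ln(0.540229) = −0.75 · (-0.615762) = 0.4618.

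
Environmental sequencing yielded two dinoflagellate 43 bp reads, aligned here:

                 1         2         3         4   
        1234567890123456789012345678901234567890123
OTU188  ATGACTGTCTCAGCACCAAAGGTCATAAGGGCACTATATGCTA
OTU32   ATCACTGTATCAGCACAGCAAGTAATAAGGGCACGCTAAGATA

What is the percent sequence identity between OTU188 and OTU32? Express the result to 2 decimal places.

The sequences differ at positions 3 (G/C), 9 (C/A), 17 (C/A), 18 (A/G), 19 (A/C), 21 (G/A), 24 (C/A), 35 (T/G), 36 (A/C), 39 (T/A), 41 (C/A).
32 of the 43 sites match, so the percent identity is 32/43 × 100 = 74.42%.

74.42%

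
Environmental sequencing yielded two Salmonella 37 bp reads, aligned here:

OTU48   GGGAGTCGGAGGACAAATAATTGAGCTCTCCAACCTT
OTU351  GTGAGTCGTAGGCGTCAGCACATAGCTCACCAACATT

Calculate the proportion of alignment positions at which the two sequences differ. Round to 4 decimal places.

Mismatches occur at site 2 (G↔T), site 9 (G↔T), site 13 (A↔C), site 14 (C↔G), site 15 (A↔T), site 16 (A↔C), site 18 (T↔G), site 19 (A↔C), site 21 (T↔C), site 22 (T↔A), site 23 (G↔T), site 29 (T↔A), site 35 (C↔A).
There are 13 differences over 37 sites, so p = 13/37 = 0.3514.

0.3514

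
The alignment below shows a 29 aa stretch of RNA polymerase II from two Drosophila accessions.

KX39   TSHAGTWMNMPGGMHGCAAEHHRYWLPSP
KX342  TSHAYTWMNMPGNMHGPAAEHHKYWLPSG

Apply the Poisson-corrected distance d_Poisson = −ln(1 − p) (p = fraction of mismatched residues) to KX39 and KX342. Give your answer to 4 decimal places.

0.1892

The sequences differ at positions 5 (G/Y), 13 (G/N), 17 (C/P), 23 (R/K), 29 (P/G).
p = 5/29 = 0.172414.
d = −ln(1 − 0.172414) = −ln(0.827586) = 0.1892.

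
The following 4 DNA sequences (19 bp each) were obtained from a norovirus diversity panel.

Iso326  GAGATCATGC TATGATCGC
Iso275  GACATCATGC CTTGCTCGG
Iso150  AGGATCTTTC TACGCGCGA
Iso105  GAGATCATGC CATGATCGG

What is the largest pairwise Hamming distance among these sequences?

10

Pairwise Hamming distances:
  Iso326 vs Iso275: 5
  Iso326 vs Iso150: 8
  Iso326 vs Iso105: 2
  Iso275 vs Iso150: 10
  Iso275 vs Iso105: 3
  Iso150 vs Iso105: 9
The largest is 10, between Iso275 and Iso150.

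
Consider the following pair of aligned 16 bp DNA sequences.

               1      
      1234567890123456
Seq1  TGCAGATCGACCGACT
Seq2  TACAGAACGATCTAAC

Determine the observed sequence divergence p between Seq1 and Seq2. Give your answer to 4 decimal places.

Differing sites — 2:G/A; 7:T/A; 11:C/T; 13:G/T; 15:C/A; 16:T/C.
There are 6 differences over 16 sites, so p = 6/16 = 0.3750.

0.3750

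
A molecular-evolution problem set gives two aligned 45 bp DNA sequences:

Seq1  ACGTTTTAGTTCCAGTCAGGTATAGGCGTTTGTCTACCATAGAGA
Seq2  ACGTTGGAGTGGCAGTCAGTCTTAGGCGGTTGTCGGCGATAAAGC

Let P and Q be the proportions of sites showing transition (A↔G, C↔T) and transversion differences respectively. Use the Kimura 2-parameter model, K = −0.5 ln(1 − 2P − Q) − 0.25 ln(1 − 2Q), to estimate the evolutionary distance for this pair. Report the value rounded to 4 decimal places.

0.3666

The sequences differ at positions 6 (T/G, transversion), 7 (T/G, transversion), 11 (T/G, transversion), 12 (C/G, transversion), 20 (G/T, transversion), 21 (T/C, transition), 22 (A/T, transversion), 29 (T/G, transversion), 35 (T/G, transversion), 36 (A/G, transition), 38 (C/G, transversion), 42 (G/A, transition), 45 (A/C, transversion).
Of the 13 differences, 3 transitions and 10 transversions over 45 sites: P = 3/45 = 0.066667, Q = 10/45 = 0.222222.
d = −0.5·ln(0.644444) − 0.25·ln(0.555556) = −0.5·(-0.439367) − 0.25·(-0.587786) = 0.3666.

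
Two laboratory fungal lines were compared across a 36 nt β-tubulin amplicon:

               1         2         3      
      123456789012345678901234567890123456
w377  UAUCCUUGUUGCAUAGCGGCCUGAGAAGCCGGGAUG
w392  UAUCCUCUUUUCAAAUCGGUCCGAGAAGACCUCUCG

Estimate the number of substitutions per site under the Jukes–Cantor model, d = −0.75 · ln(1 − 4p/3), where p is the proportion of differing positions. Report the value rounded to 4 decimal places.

0.4926

The sequences differ at positions 7 (U/C), 8 (G/U), 11 (G/U), 14 (U/A), 16 (G/U), 20 (C/U), 22 (U/C), 29 (C/A), 31 (G/C), 32 (G/U), 33 (G/C), 34 (A/U), 35 (U/C).
p = 13/36 = 0.361111.
d = −0.75 · ln(1 − (4/3)·0.361111) = −0.75 · ln(0.518519) = −0.75 · (-0.656779) = 0.4926.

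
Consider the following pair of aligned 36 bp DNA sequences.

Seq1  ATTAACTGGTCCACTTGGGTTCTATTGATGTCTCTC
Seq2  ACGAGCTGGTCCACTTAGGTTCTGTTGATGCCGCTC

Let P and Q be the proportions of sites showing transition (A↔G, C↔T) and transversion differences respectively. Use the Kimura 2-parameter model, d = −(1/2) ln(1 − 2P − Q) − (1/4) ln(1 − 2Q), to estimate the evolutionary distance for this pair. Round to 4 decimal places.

The sequences differ at positions 2 (T/C, transition), 3 (T/G, transversion), 5 (A/G, transition), 17 (G/A, transition), 24 (A/G, transition), 31 (T/C, transition), 33 (T/G, transversion).
Of the 7 differences, 5 transitions and 2 transversions over 36 sites: P = 5/36 = 0.138889, Q = 2/36 = 0.055556.
d = −0.5·ln(0.666666) − 0.25·ln(0.888888) = −0.5·(-0.405466) − 0.25·(-0.117784) = 0.2322.

0.2322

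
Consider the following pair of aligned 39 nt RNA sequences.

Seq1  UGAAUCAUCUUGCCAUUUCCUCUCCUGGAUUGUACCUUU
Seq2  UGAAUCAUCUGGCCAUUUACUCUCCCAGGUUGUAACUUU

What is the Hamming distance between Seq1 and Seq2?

Mismatches occur at site 11 (U/G), site 19 (C/A), site 26 (U/C), site 27 (G/A), site 29 (A/G), site 35 (C/A).
That gives 6 mismatches out of 39 aligned sites, so the Hamming distance is 6.

6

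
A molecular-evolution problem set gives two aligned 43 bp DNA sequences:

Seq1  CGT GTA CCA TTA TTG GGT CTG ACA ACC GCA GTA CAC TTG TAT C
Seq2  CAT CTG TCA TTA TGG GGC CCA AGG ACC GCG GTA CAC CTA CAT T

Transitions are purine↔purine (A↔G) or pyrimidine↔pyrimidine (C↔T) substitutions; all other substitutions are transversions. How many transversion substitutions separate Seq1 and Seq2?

The sequences differ at positions 2 (G/A, transition), 4 (G/C, transversion), 6 (A/G, transition), 7 (C/T, transition), 14 (T/G, transversion), 18 (T/C, transition), 20 (T/C, transition), 21 (G/A, transition), 23 (C/G, transversion), 24 (A/G, transition), 30 (A/G, transition), 37 (T/C, transition), 39 (G/A, transition), 40 (T/C, transition), 43 (C/T, transition).
Of the 15 differences, 12 transitions and 3 transversions, so the answer is 3.

3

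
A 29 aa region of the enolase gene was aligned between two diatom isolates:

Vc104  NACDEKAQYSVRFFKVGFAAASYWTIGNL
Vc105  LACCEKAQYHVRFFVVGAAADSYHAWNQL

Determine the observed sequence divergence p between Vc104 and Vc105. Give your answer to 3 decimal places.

0.379

Differing sites — 1:N/L; 4:D/C; 10:S/H; 15:K/V; 18:F/A; 21:A/D; 24:W/H; 25:T/A; 26:I/W; 27:G/N; 28:N/Q.
There are 11 differences over 29 sites, so p = 11/29 = 0.379.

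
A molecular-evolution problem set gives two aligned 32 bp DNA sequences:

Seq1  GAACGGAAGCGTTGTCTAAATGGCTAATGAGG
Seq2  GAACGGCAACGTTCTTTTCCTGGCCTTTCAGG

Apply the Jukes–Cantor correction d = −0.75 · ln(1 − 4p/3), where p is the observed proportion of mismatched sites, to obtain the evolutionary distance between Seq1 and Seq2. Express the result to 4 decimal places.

The sequences differ at positions 7 (A/C), 9 (G/A), 14 (G/C), 16 (C/T), 18 (A/T), 19 (A/C), 20 (A/C), 25 (T/C), 26 (A/T), 27 (A/T), 29 (G/C).
p = 11/32 = 0.343750.
d = −0.75 · ln(1 − (4/3)·0.343750) = −0.75 · ln(0.541667) = −0.75 · (-0.613104) = 0.4598.

0.4598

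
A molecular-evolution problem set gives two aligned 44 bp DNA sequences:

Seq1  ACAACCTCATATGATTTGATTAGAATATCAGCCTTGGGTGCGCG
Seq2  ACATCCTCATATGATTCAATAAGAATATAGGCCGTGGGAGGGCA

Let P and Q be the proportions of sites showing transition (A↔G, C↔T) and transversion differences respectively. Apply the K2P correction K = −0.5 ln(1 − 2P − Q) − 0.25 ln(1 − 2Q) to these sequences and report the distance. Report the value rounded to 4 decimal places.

Differing sites — 4:A/T (Tv); 17:T/C (Ti); 18:G/A (Ti); 21:T/A (Tv); 29:C/A (Tv); 30:A/G (Ti); 34:T/G (Tv); 39:T/A (Tv); 41:C/G (Tv); 44:G/A (Ti).
Of the 10 differences, 4 transitions and 6 transversions over 44 sites: P = 4/44 = 0.090909, Q = 6/44 = 0.136364.
d = −0.5·ln(0.681818) − 0.25·ln(0.727272) = −0.5·(-0.382993) − 0.25·(-0.318455) = 0.2711.

0.2711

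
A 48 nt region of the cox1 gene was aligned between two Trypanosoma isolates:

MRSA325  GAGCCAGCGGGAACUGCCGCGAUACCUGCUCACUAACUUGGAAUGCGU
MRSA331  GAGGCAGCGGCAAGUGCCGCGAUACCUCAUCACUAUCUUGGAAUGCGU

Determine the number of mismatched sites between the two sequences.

The sequences differ at positions 4 (C/G), 11 (G/C), 14 (C/G), 28 (G/C), 29 (C/A), 36 (A/U).
That gives 6 mismatches out of 48 aligned sites, so the Hamming distance is 6.

6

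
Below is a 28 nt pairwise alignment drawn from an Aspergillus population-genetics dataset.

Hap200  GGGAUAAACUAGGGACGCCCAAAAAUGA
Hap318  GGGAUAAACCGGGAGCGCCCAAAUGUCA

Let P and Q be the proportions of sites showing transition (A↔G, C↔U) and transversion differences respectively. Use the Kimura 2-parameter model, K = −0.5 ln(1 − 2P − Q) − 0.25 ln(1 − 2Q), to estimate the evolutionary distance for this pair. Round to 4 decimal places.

The sequences differ at positions 10 (U/C, transition), 11 (A/G, transition), 14 (G/A, transition), 15 (A/G, transition), 24 (A/U, transversion), 25 (A/G, transition), 27 (G/C, transversion).
Of the 7 differences, 5 transitions and 2 transversions over 28 sites: P = 5/28 = 0.178571, Q = 2/28 = 0.071429.
d = −0.5·ln(0.571429) − 0.25·ln(0.857142) = −0.5·(-0.559615) − 0.25·(-0.154152) = 0.3183.

0.3183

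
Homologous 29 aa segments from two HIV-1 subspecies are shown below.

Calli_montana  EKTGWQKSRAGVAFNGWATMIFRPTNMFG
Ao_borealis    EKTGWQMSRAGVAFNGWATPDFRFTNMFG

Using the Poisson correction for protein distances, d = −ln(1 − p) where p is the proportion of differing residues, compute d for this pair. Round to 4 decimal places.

Mismatches occur at site 7 (K/M), site 20 (M/P), site 21 (I/D), site 24 (P/F).
p = 4/29 = 0.137931.
d = −ln(1 − 0.137931) = −ln(0.862069) = 0.1484.

0.1484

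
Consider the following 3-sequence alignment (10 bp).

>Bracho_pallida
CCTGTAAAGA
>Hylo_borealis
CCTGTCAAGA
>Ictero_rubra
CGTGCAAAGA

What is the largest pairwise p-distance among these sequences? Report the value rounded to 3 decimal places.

Pairwise Hamming distances:
  Bracho_pallida vs Hylo_borealis: 1
  Bracho_pallida vs Ictero_rubra: 2
  Hylo_borealis vs Ictero_rubra: 3
The largest is 3 mismatches, between Hylo_borealis and Ictero_rubra; p = 3/10 = 0.300.

0.300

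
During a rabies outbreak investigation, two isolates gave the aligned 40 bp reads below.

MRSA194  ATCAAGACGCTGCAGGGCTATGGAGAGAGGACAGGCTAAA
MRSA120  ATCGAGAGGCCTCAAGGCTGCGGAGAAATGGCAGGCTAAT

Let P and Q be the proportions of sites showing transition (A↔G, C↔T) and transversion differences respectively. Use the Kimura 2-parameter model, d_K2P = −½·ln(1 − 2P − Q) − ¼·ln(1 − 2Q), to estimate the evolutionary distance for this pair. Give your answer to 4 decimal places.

Mismatches occur at site 4 (A/G, transition), site 8 (C/G, transversion), site 11 (T/C, transition), site 12 (G/T, transversion), site 15 (G/A, transition), site 20 (A/G, transition), site 21 (T/C, transition), site 27 (G/A, transition), site 29 (G/T, transversion), site 31 (A/G, transition), site 40 (A/T, transversion).
Of the 11 differences, 7 transitions and 4 transversions over 40 sites: P = 7/40 = 0.175000, Q = 4/40 = 0.100000.
d = −0.5·ln(0.550000) − 0.25·ln(0.800000) = −0.5·(-0.597837) − 0.25·(-0.223144) = 0.3547.

0.3547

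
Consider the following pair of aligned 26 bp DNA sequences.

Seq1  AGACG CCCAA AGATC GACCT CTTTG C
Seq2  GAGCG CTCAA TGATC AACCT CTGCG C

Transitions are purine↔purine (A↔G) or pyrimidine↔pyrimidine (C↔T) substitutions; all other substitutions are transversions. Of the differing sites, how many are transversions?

2

Mismatches occur at site 1 (A→G, transition), site 2 (G→A, transition), site 3 (A→G, transition), site 7 (C→T, transition), site 11 (A→T, transversion), site 16 (G→A, transition), site 23 (T→G, transversion), site 24 (T→C, transition).
Of the 8 differences, 6 transitions and 2 transversions, so the answer is 2.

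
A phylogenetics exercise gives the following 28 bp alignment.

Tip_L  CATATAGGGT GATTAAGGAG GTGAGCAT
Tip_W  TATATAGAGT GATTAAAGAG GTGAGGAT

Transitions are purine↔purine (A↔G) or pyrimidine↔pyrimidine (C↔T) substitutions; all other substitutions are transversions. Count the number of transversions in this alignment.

1

The sequences differ at positions 1 (C/T, transition), 8 (G/A, transition), 17 (G/A, transition), 26 (C/G, transversion).
Of the 4 differences, 3 transitions and 1 transversion, so the answer is 1.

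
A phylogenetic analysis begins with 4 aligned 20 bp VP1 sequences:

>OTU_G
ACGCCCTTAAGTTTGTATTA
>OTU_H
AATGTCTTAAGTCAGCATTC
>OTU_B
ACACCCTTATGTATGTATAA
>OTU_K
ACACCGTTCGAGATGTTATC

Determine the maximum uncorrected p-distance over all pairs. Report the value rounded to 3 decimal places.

Pairwise Hamming distances:
  OTU_G vs OTU_H: 8
  OTU_G vs OTU_B: 4
  OTU_G vs OTU_K: 10
  OTU_H vs OTU_B: 10
  OTU_H vs OTU_K: 14
  OTU_B vs OTU_K: 9
The largest is 14 mismatches, between OTU_H and OTU_K; p = 14/20 = 0.700.

0.700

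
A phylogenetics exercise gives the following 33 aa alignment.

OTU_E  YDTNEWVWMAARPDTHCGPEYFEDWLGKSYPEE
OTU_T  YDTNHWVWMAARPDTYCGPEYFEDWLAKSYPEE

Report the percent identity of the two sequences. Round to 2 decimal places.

90.91%

Mismatches occur at site 5 (E↔H), site 16 (H↔Y), site 27 (G↔A).
30 of the 33 sites match, so the percent identity is 30/33 × 100 = 90.91%.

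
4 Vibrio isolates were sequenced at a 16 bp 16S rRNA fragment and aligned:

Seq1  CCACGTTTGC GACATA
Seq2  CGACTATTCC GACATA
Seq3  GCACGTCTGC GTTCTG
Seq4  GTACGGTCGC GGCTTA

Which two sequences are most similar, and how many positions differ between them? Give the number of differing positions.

Pairwise Hamming distances:
  Seq1 vs Seq2: 4
  Seq1 vs Seq3: 6
  Seq1 vs Seq4: 6
  Seq2 vs Seq3: 10
  Seq2 vs Seq4: 8
  Seq3 vs Seq4: 8
The smallest is 4, between Seq1 and Seq2.

4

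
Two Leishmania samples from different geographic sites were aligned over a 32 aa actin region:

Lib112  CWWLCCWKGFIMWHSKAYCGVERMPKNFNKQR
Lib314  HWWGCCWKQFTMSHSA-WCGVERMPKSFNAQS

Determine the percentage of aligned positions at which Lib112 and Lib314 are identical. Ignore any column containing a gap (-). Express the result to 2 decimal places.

67.74%

Excluding the 1 gap column leaves 31 comparable sites.
Differing sites — 1:C/H; 4:L/G; 9:G/Q; 11:I/T; 13:W/S; 16:K/A; 18:Y/W; 27:N/S; 30:K/A; 32:R/S.
21 of the 31 comparable sites match, so the percent identity is 21/31 × 100 = 67.74%.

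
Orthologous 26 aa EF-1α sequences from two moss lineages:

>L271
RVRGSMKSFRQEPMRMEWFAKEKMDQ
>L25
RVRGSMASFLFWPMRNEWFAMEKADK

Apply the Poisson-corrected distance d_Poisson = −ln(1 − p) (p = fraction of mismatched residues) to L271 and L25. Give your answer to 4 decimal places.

0.3677

Mismatches occur at site 7 (K↔A), site 10 (R↔L), site 11 (Q↔F), site 12 (E↔W), site 16 (M↔N), site 21 (K↔M), site 24 (M↔A), site 26 (Q↔K).
p = 8/26 = 0.307692.
d = −ln(1 − 0.307692) = −ln(0.692308) = 0.3677.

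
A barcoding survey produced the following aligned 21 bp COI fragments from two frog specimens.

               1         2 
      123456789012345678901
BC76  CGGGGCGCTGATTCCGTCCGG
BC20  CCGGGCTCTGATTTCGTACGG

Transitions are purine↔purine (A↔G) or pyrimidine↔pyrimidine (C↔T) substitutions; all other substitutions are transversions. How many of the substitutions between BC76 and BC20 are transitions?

1

Differing sites — 2:G/C (Tv); 7:G/T (Tv); 14:C/T (Ti); 18:C/A (Tv).
Of the 4 differences, 1 transition and 3 transversions, so the answer is 1.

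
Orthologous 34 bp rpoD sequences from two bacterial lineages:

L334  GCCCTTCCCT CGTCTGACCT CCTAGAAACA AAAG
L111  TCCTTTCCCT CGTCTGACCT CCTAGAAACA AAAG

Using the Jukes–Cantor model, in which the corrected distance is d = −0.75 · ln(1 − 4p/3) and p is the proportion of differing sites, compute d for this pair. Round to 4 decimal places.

0.0613

Differing sites — 1:G/T; 4:C/T.
p = 2/34 = 0.058824.
d = −0.75 · ln(1 − (4/3)·0.058824) = −0.75 · ln(0.921568) = −0.75 · (-0.081679) = 0.0613.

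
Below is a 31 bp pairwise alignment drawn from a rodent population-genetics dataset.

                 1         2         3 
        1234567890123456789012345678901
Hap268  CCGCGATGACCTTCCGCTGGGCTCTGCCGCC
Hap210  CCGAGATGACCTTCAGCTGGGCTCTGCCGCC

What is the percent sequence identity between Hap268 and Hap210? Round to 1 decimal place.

Differing sites — 4:C/A; 15:C/A.
29 of the 31 sites match, so the percent identity is 29/31 × 100 = 93.5%.

93.5%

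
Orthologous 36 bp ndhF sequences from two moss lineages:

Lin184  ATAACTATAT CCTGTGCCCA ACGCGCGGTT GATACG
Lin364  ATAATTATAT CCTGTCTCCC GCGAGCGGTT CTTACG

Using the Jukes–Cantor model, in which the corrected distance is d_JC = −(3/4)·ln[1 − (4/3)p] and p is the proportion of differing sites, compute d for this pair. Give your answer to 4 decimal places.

0.2635

Differing sites — 5:C/T; 16:G/C; 17:C/T; 20:A/C; 21:A/G; 24:C/A; 31:G/C; 32:A/T.
p = 8/36 = 0.222222.
d = −0.75 · ln(1 − (4/3)·0.222222) = −0.75 · ln(0.703704) = −0.75 · (-0.351397) = 0.2635.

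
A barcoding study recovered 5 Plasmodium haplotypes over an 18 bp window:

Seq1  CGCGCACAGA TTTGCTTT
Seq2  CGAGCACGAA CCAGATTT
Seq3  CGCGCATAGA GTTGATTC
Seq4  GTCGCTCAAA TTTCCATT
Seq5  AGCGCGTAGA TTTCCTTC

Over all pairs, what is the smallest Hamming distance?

Pairwise Hamming distances:
  Seq1 vs Seq2: 7
  Seq1 vs Seq3: 4
  Seq1 vs Seq4: 6
  Seq1 vs Seq5: 5
  Seq2 vs Seq3: 8
  Seq2 vs Seq4: 11
  Seq2 vs Seq5: 12
  Seq3 vs Seq4: 10
  Seq3 vs Seq5: 5
  Seq4 vs Seq5: 7
The smallest is 4, between Seq1 and Seq3.

4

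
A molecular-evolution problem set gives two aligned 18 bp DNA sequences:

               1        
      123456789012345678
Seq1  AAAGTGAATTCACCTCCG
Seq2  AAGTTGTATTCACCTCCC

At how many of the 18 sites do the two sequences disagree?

The sequences differ at positions 3 (A/G), 4 (G/T), 7 (A/T), 18 (G/C).
That gives 4 mismatches out of 18 aligned sites, so the Hamming distance is 4.

4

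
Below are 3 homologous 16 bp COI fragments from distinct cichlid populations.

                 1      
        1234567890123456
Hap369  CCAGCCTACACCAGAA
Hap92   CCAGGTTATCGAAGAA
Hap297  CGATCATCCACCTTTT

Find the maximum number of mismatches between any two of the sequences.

13

Pairwise Hamming distances:
  Hap369 vs Hap92: 6
  Hap369 vs Hap297: 8
  Hap92 vs Hap297: 13
The largest is 13, between Hap92 and Hap297.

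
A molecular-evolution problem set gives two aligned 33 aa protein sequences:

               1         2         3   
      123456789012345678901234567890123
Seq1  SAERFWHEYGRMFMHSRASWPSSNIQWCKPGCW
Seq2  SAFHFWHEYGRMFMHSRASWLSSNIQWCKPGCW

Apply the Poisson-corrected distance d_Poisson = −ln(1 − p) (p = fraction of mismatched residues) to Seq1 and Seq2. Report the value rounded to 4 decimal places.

0.0953

Differing sites — 3:E/F; 4:R/H; 21:P/L.
p = 3/33 = 0.090909.
d = −ln(1 − 0.090909) = −ln(0.909091) = 0.0953.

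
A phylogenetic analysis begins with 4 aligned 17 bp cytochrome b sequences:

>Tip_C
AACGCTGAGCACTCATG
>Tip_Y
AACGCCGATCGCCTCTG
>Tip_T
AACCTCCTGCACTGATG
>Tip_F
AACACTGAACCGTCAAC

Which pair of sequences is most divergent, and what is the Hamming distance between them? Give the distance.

11

Pairwise Hamming distances:
  Tip_C vs Tip_Y: 6
  Tip_C vs Tip_T: 6
  Tip_C vs Tip_F: 6
  Tip_Y vs Tip_T: 9
  Tip_Y vs Tip_F: 10
  Tip_T vs Tip_F: 11
The largest is 11, between Tip_T and Tip_F.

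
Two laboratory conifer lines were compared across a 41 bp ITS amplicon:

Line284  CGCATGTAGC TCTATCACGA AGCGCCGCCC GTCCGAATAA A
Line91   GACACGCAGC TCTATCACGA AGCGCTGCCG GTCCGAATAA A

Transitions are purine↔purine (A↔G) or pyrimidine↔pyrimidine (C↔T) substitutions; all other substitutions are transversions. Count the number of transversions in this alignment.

The sequences differ at positions 1 (C/G, transversion), 2 (G/A, transition), 5 (T/C, transition), 7 (T/C, transition), 26 (C/T, transition), 30 (C/G, transversion).
Of the 6 differences, 4 transitions and 2 transversions, so the answer is 2.

2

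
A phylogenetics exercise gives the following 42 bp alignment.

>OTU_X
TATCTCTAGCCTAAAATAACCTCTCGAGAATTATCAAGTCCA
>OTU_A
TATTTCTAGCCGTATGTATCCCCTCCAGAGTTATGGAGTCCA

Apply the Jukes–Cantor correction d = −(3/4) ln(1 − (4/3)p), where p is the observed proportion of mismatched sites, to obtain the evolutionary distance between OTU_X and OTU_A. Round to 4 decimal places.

Mismatches occur at site 4 (C/T), site 12 (T/G), site 13 (A/T), site 15 (A/T), site 16 (A/G), site 19 (A/T), site 22 (T/C), site 26 (G/C), site 30 (A/G), site 35 (C/G), site 36 (A/G).
p = 11/42 = 0.261905.
d = −0.75 · ln(1 − (4/3)·0.261905) = −0.75 · ln(0.650793) = −0.75 · (-0.429564) = 0.3222.

0.3222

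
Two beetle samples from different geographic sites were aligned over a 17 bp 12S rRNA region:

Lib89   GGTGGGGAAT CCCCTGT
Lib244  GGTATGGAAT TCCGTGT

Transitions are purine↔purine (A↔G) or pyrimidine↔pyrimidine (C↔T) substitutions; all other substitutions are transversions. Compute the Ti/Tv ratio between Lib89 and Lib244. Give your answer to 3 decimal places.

Mismatches occur at site 4 (G→A, transition), site 5 (G→T, transversion), site 11 (C→T, transition), site 14 (C→G, transversion).
Of the 4 differences, 2 transitions and 2 transversions, so Ti/Tv = 2/2 = 1.000.

1.000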